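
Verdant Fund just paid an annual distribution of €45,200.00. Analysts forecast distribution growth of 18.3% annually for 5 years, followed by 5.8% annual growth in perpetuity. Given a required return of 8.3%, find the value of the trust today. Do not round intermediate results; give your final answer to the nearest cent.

D_1 = 53471.60000
D_2 = 63256.90280
D_3 = 74832.91601
D_4 = 88527.33964
D_5 = 104727.84280
Terminal value at year 5: TV = D_5×(1+g_2)/(r−g_2) = 110802.05768/0.025 = 4432082.30718
P_0 = D_1/(1+r)^1 + D_2/(1+r)^2 + D_3/(1+r)^3 + D_4/(1+r)^4 + D_5/(1+r)^5 + TV/(1+r)^5
    = 49373.59187 + 53932.55696 + 58912.47912 + 64352.22788 + 70294.26185 + 2974853.16148 = 3271718.27916

€3271718.28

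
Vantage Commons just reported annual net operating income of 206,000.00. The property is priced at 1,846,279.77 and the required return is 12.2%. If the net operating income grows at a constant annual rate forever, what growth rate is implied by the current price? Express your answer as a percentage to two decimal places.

0.94%

P = D₀(1+g)/(r−g) ⇒ P(r−g) = D₀(1+g) ⇒ g(P+D₀) = P·r − D₀
g = (P·r − D₀)/(P + D₀) = (1,846,279.77×0.122 − 206,000.00) / (1,846,279.77 + 206,000.00) = 0.009378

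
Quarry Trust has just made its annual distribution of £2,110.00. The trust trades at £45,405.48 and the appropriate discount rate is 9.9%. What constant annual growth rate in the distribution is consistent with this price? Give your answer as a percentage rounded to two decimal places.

5.02%

P = D₀(1+g)/(r−g) ⇒ P(r−g) = D₀(1+g) ⇒ g(P+D₀) = P·r − D₀
g = (P·r − D₀)/(P + D₀) = (£45,405.48×0.099 − £2,110.00) / (£45,405.48 + £2,110.00) = 0.050197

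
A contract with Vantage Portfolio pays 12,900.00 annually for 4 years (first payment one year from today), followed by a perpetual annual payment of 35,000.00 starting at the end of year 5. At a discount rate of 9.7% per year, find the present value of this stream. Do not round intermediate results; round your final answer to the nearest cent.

PV of 4-year annuity: 12,900.00 × [1 − (1+0.097)^−4] / 0.097 = 41158.23566
Perpetuity value at year 4: 35,000.00 / 0.097 = 360824.74227
PV of perpetuity: 360824.74227 / (1+0.097)^4 = 249155.11063
Total PV = 41158.23566 + 249155.11063 = 290313.34629

290313.35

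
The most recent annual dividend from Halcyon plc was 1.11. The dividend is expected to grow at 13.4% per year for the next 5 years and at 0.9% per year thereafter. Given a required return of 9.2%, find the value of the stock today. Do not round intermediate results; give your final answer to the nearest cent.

D_1 = 1.25874
D_2 = 1.42741
D_3 = 1.61868
D_4 = 1.83559
D_5 = 2.08156
Terminal value at year 5: TV = D_5×(1+g_2)/(r−g_2) = 2.10029/0.083 = 25.30471
P_0 = D_1/(1+r)^1 + D_2/(1+r)^2 + D_3/(1+r)^3 + D_4/(1+r)^4 + D_5/(1+r)^5 + TV/(1+r)^5
    = 1.15269 + 1.19703 + 1.24307 + 1.29088 + 1.34053 + 16.29627 = 22.52045

22.52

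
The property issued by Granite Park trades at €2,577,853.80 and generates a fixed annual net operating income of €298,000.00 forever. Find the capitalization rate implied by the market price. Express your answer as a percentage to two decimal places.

11.56%

P = C/r ⇒ r = C/P = €298,000.00/€2,577,853.80 = 0.115600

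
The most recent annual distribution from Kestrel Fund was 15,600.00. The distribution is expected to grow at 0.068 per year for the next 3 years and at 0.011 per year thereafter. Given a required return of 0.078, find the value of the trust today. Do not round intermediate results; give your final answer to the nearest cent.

274843.74

D_1 = 16660.80000
D_2 = 17793.73440
D_3 = 19003.70834
Terminal value at year 3: TV = D_3×(1+g_2)/(r−g_2) = 19212.74913/0.067 = 286757.44972
P_0 = D_1/(1+r)^1 + D_2/(1+r)^2 + D_3/(1+r)^3 + TV/(1+r)^3
    = 15455.28757 + 15311.91756 + 15169.87750 + 228906.65905 = 274843.74167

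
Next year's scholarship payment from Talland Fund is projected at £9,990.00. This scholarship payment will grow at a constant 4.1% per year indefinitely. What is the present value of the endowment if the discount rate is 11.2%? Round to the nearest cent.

Growing perpetuity: P = D₁ / (r − g) = £9,990.0000 / (0.112 − 0.041) = £140,704.23

£140704.23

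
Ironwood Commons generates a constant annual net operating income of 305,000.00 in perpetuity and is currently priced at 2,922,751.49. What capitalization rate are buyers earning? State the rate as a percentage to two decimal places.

10.44%

P = C/r ⇒ r = C/P = 305,000.00/2,922,751.49 = 0.104354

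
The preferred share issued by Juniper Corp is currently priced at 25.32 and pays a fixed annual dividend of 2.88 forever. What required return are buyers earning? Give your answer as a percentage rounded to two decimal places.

P = C/r ⇒ r = C/P = 2.88/25.32 = 0.113744

11.37%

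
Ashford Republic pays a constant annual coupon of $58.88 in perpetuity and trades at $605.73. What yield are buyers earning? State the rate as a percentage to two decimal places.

9.72%

P = C/r ⇒ r = C/P = $58.88/$605.73 = 0.097205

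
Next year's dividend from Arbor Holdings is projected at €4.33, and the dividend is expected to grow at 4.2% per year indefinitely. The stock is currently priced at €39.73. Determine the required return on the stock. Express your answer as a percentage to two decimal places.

P = D₁/(r − g) ⇒ r = D₁/P + g = €4.3300/€39.73 + 0.042 = 0.108986 + 0.042 = 0.150986

15.10%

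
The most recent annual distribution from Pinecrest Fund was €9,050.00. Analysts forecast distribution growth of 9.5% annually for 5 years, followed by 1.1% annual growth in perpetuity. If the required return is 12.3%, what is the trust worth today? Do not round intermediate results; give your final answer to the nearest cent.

D_1 = 9909.75000
D_2 = 10851.17625
D_3 = 11882.03799
D_4 = 13010.83160
D_5 = 14246.86061
Terminal value at year 5: TV = D_5×(1+g_2)/(r−g_2) = 14403.57607/0.112 = 128603.35779
P_0 = D_1/(1+r)^1 + D_2/(1+r)^2 + D_3/(1+r)^3 + D_4/(1+r)^4 + D_5/(1+r)^5 + TV/(1+r)^5
    = 8824.35441 + 8604.33489 + 8389.80116 + 8180.61644 + 7976.64738 + 72003.48661 = 113979.24089

€113979.24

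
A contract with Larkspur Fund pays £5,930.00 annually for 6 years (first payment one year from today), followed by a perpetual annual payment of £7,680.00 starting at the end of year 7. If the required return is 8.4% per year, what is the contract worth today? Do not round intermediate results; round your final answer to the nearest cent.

£83435.77

PV of 6-year annuity: £5,930.00 × [1 − (1+0.084)^−6] / 0.084 = 27084.17303
Perpetuity value at year 6: £7,680.00 / 0.084 = 91428.57143
PV of perpetuity: 91428.57143 / (1+0.084)^6 = 56351.59860
Total PV = 27084.17303 + 56351.59860 = 83435.77163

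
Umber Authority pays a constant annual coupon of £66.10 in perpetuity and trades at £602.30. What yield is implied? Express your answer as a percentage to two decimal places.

P = C/r ⇒ r = C/P = £66.10/£602.30 = 0.109746

10.97%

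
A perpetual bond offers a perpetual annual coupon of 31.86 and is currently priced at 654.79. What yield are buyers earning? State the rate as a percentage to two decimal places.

4.87%

P = C/r ⇒ r = C/P = 31.86/654.79 = 0.048657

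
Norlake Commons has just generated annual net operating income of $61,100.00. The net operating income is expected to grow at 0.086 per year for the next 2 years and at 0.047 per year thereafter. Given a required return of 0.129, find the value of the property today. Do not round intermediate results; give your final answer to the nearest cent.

D_1 = 66354.60000
D_2 = 72061.09560
Terminal value at year 2: TV = D_2×(1+g_2)/(r−g_2) = 75447.96709/0.082 = 920097.15967
P_0 = D_1/(1+r)^1 + D_2/(1+r)^2 + TV/(1+r)^2
    = 58772.89637 + 56534.42467 + 721848.08089 = 837155.40193

$837155.40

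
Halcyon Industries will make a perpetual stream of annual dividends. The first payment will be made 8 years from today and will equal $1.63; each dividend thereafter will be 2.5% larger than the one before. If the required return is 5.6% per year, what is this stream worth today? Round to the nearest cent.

Value at end of year 7: C₁ / (r − g) = $1.63 / (0.056 − 0.025) = $52.5806
Discount to today: PV = $52.5806 / (1 + 0.056)^7 = $52.5806 / 1.464359 = $35.91

$35.91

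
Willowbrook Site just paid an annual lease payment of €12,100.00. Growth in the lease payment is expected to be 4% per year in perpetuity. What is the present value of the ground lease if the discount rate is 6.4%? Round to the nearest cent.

D₁ = D₀ × (1 + g) = €12,100.00 × 1.04 = €12,584.0000
Growing perpetuity: P = D₁ / (r − g) = €12,584.0000 / (0.064 − 0.04) = €524,333.33

€524333.33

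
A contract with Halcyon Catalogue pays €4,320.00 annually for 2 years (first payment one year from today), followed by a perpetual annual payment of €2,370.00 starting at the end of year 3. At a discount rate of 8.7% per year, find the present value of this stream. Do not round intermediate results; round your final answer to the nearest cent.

PV of 2-year annuity: €4,320.00 × [1 − (1+0.087)^−2] / 0.087 = 7630.39653
Perpetuity value at year 2: €2,370.00 / 0.087 = 27241.37931
PV of perpetuity: 27241.37931 / (1+0.087)^2 = 23055.25899
Total PV = 7630.39653 + 23055.25899 = 30685.65552

€30685.66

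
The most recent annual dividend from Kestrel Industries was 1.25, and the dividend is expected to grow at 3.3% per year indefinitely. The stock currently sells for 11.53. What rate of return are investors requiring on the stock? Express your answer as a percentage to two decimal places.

D₁ = 1.25 × 1.033 = 1.2913
P = D₁/(r − g) ⇒ r = D₁/P + g = 1.2913/11.53 + 0.033 = 0.111990 + 0.033 = 0.144990

14.50%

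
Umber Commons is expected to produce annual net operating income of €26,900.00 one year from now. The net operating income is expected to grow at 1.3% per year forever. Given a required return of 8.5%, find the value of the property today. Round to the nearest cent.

€373611.11

Growing perpetuity: P = D₁ / (r − g) = €26,900.0000 / (0.085 − 0.013) = €373,611.11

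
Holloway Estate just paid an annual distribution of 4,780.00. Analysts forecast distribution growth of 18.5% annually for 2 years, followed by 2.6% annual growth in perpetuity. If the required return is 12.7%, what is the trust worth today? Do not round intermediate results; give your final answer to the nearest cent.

D_1 = 5664.30000
D_2 = 6712.19550
Terminal value at year 2: TV = D_2×(1+g_2)/(r−g_2) = 6886.71258/0.101 = 68185.27310
P_0 = D_1/(1+r)^1 + D_2/(1+r)^2 + TV/(1+r)^2
    = 5025.99823 + 5284.65652 + 53683.73850 = 63994.39325

63994.39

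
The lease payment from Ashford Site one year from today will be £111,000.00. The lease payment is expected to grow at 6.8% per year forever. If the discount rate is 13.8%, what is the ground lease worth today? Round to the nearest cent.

Growing perpetuity: P = D₁ / (r − g) = £111,000.0000 / (0.138 − 0.068) = £1,585,714.29

£1585714.29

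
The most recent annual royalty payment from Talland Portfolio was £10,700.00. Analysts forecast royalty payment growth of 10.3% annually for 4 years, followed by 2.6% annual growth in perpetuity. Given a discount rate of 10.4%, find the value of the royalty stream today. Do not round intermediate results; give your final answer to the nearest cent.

£182940.06

D_1 = 11802.10000
D_2 = 13017.71630
D_3 = 14358.54108
D_4 = 15837.47081
Terminal value at year 4: TV = D_4×(1+g_2)/(r−g_2) = 16249.24505/0.078 = 208323.65450
P_0 = D_1/(1+r)^1 + D_2/(1+r)^2 + D_3/(1+r)^3 + D_4/(1+r)^4 + TV/(1+r)^4
    = 10690.30797 + 10680.62472 + 10670.95024 + 10661.28453 + 140236.89646 = 182940.06392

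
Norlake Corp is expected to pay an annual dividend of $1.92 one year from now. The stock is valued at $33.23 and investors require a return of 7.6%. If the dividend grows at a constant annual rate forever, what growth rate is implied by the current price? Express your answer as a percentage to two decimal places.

1.82%

P = D₁/(r−g) ⇒ g = r − D₁/P = 0.076 − $1.92/$33.23 = 0.018221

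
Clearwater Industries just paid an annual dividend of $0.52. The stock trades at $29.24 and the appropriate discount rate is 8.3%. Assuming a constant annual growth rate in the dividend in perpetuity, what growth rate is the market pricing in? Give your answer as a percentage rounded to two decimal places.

P = D₀(1+g)/(r−g) ⇒ P(r−g) = D₀(1+g) ⇒ g(P+D₀) = P·r − D₀
g = (P·r − D₀)/(P + D₀) = ($29.24×0.083 − $0.52) / ($29.24 + $0.52) = 0.064077

6.41%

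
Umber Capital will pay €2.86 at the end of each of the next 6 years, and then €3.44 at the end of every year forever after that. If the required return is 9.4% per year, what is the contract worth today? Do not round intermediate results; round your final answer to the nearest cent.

PV of 6-year annuity: €2.86 × [1 − (1+0.094)^−6] / 0.094 = 12.67815
Perpetuity value at year 6: €3.44 / 0.094 = 36.59574
PV of perpetuity: 36.59574 / (1+0.094)^6 = 21.34650
Total PV = 12.67815 + 21.34650 = 34.02465

€34.02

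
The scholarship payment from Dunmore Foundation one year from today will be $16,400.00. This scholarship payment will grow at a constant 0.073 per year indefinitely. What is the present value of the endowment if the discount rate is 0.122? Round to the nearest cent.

Growing perpetuity: P = D₁ / (r − g) = $16,400.0000 / (0.122 − 0.073) = $334,693.88

$334693.88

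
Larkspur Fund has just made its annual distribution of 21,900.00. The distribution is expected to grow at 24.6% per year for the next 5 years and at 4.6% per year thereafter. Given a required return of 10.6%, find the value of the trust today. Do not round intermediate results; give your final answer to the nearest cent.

D_1 = 27287.40000
D_2 = 34000.10040
D_3 = 42364.12510
D_4 = 52785.69987
D_5 = 65770.98204
Terminal value at year 5: TV = D_5×(1+g_2)/(r−g_2) = 68796.44722/0.06 = 1146607.45359
P_0 = D_1/(1+r)^1 + D_2/(1+r)^2 + D_3/(1+r)^3 + D_4/(1+r)^4 + D_5/(1+r)^5 + TV/(1+r)^5
    = 24672.15190 + 27795.20910 + 31313.59000 + 35277.33557 + 39742.82108 + 692849.84758 = 851650.95523

851650.96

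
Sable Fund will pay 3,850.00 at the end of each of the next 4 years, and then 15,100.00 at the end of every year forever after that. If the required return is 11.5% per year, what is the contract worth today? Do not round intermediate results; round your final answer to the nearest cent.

96771.19

PV of 4-year annuity: 3,850.00 × [1 − (1+0.115)^−4] / 0.115 = 11818.01313
Perpetuity value at year 4: 15,100.00 / 0.115 = 131304.34783
PV of perpetuity: 131304.34783 / (1+0.115)^4 = 84953.17946
Total PV = 11818.01313 + 84953.17946 = 96771.19258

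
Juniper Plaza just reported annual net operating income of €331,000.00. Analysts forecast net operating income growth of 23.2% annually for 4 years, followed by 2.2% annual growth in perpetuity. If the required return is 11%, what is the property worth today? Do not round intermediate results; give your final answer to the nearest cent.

€7563773.79

D_1 = 407792.00000
D_2 = 502399.74400
D_3 = 618956.48461
D_4 = 762554.38904
Terminal value at year 4: TV = D_4×(1+g_2)/(r−g_2) = 779330.58560/0.088 = 8856029.38177
P_0 = D_1/(1+r)^1 + D_2/(1+r)^2 + D_3/(1+r)^3 + D_4/(1+r)^4 + TV/(1+r)^4
    = 367380.18018 + 407758.90269 + 452575.64695 + 502318.19553 + 5833740.86171 = 7563773.78705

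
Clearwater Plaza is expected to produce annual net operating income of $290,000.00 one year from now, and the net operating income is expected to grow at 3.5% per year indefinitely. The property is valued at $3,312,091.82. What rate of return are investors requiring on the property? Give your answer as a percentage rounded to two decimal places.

P = D₁/(r − g) ⇒ r = D₁/P + g = $290,000.0000/$3,312,091.82 + 0.035 = 0.087558 + 0.035 = 0.122558

12.26%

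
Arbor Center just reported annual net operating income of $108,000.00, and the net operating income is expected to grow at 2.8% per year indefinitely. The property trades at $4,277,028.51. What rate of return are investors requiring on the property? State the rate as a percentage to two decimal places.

D₁ = $108,000.00 × 1.028 = $111,024.0000
P = D₁/(r − g) ⇒ r = D₁/P + g = $111,024.0000/$4,277,028.51 + 0.028 = 0.025958 + 0.028 = 0.053958

5.40%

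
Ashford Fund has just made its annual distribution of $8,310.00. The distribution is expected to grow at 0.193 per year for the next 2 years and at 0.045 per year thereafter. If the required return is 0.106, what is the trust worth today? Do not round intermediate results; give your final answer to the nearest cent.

$184269.75

D_1 = 9913.83000
D_2 = 11827.19919
Terminal value at year 2: TV = D_2×(1+g_2)/(r−g_2) = 12359.42315/0.061 = 202613.49432
P_0 = D_1/(1+r)^1 + D_2/(1+r)^2 + TV/(1+r)^2
    = 8963.67993 + 9668.77952 + 165637.28857 = 184269.74802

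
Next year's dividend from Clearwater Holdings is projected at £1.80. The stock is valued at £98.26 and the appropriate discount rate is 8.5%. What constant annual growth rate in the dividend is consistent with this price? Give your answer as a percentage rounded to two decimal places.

P = D₁/(r−g) ⇒ g = r − D₁/P = 0.085 − £1.80/£98.26 = 0.066681

6.67%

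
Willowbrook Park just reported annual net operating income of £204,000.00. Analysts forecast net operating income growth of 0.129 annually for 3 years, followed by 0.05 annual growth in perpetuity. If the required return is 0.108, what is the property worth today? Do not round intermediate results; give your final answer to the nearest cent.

£4542588.49

D_1 = 230316.00000
D_2 = 260026.76400
D_3 = 293570.21656
Terminal value at year 3: TV = D_3×(1+g_2)/(r−g_2) = 308248.72738/0.058 = 5314633.23076
P_0 = D_1/(1+r)^1 + D_2/(1+r)^2 + D_3/(1+r)^3 + TV/(1+r)^3
    = 207866.42599 + 211806.13262 + 215820.50878 + 3907095.41761 = 4542588.48501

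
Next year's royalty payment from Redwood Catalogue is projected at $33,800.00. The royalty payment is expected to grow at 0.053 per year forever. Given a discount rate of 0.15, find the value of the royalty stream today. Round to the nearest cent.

Growing perpetuity: P = D₁ / (r − g) = $33,800.0000 / (0.15 − 0.053) = $348,453.61

$348453.61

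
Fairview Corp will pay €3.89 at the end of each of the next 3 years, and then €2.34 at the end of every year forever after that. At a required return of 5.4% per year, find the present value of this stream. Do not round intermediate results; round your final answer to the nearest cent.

€47.52

PV of 3-year annuity: €3.89 × [1 − (1+0.054)^−3] / 0.054 = 10.51453
Perpetuity value at year 3: €2.34 / 0.054 = 43.33333
PV of perpetuity: 43.33333 / (1+0.054)^3 = 37.00840
Total PV = 10.51453 + 37.00840 = 47.52293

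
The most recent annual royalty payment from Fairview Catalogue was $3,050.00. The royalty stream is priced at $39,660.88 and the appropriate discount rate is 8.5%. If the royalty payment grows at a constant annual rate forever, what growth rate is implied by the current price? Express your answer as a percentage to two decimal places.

0.75%

P = D₀(1+g)/(r−g) ⇒ P(r−g) = D₀(1+g) ⇒ g(P+D₀) = P·r − D₀
g = (P·r − D₀)/(P + D₀) = ($39,660.88×0.085 − $3,050.00) / ($39,660.88 + $3,050.00) = 0.007520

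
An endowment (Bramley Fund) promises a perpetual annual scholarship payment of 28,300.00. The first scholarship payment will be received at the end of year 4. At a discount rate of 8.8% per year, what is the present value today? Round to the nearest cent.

Value at end of year 3: C / r = 28,300.00 / 0.088 = 321,590.9091
Discount to today: PV = 321,590.9091 / (1 + 0.088)^3 = 321,590.9091 / 1.287913 = 249,699.16

249699.16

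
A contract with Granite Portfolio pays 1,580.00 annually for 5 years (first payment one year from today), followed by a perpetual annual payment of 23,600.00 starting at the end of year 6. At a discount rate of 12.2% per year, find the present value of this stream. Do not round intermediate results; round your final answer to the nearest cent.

PV of 5-year annuity: 1,580.00 × [1 − (1+0.122)^−5] / 0.122 = 5667.43963
Perpetuity value at year 5: 23,600.00 / 0.122 = 193442.62295
PV of perpetuity: 193442.62295 / (1+0.122)^5 = 108789.72719
Total PV = 5667.43963 + 108789.72719 = 114457.16682

114457.17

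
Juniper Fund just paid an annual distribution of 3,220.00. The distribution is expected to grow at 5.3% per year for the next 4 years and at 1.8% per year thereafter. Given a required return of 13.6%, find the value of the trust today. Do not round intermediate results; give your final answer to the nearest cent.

D_1 = 3390.66000
D_2 = 3570.36498
D_3 = 3759.59432
D_4 = 3958.85282
Terminal value at year 4: TV = D_4×(1+g_2)/(r−g_2) = 4030.11217/0.118 = 34153.49300
P_0 = D_1/(1+r)^1 + D_2/(1+r)^2 + D_3/(1+r)^3 + D_4/(1+r)^4 + TV/(1+r)^4
    = 2984.73592 + 2766.66102 + 2564.51941 + 2377.14696 + 20507.92883 = 31200.99214

31200.99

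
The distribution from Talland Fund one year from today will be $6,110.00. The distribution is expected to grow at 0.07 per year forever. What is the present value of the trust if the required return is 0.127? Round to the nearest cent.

Growing perpetuity: P = D₁ / (r − g) = $6,110.0000 / (0.127 − 0.07) = $107,192.98

$107192.98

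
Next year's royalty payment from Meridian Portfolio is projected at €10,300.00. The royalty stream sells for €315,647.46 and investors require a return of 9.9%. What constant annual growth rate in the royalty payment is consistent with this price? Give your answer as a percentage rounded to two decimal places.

P = D₁/(r−g) ⇒ g = r − D₁/P = 0.099 − €10,300.00/€315,647.46 = 0.066369

6.64%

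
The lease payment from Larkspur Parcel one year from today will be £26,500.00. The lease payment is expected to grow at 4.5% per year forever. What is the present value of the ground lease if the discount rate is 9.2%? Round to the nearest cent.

£563829.79

Growing perpetuity: P = D₁ / (r − g) = £26,500.0000 / (0.092 − 0.045) = £563,829.79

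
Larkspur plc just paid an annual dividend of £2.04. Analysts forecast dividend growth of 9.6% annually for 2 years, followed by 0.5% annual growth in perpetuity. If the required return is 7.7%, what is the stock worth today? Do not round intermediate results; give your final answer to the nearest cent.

D_1 = 2.23584
D_2 = 2.45048
Terminal value at year 2: TV = D_2×(1+g_2)/(r−g_2) = 2.46273/0.072 = 34.20463
P_0 = D_1/(1+r)^1 + D_2/(1+r)^2 + TV/(1+r)^2
    = 2.07599 + 2.11261 + 29.48855 = 33.67715

£33.68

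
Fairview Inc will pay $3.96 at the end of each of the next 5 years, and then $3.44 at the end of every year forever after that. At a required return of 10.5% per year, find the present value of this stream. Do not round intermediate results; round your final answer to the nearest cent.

PV of 5-year annuity: $3.96 × [1 − (1+0.105)^−5] / 0.105 = 14.82172
Perpetuity value at year 5: $3.44 / 0.105 = 32.76190
PV of perpetuity: 32.76190 / (1+0.105)^5 = 19.88647
Total PV = 14.82172 + 19.88647 = 34.70819

$34.71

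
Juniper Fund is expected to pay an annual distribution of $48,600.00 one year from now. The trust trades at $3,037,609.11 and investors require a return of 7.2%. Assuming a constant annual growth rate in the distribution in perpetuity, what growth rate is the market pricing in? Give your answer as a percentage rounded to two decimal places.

P = D₁/(r−g) ⇒ g = r − D₁/P = 0.072 − $48,600.00/$3,037,609.11 = 0.056001

5.60%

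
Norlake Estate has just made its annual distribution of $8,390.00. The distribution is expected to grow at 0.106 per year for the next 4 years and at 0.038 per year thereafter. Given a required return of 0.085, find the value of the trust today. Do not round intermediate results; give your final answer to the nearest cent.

$235276.87

D_1 = 9279.34000
D_2 = 10262.95004
D_3 = 11350.82274
D_4 = 12554.00996
Terminal value at year 4: TV = D_4×(1+g_2)/(r−g_2) = 13031.06233/0.047 = 277256.64539
P_0 = D_1/(1+r)^1 + D_2/(1+r)^2 + D_3/(1+r)^3 + D_4/(1+r)^4 + TV/(1+r)^4
    = 8552.38710 + 8717.91717 + 8886.65105 + 9058.65075 + 200061.26546 = 235276.87152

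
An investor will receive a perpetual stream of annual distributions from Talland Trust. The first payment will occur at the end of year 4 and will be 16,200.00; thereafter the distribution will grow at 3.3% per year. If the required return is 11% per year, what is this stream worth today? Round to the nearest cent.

153835.07

Value at end of year 3: C₁ / (r − g) = 16,200.00 / (0.11 − 0.033) = 210,389.6104
Discount to today: PV = 210,389.6104 / (1 + 0.11)^3 = 210,389.6104 / 1.367631 = 153,835.07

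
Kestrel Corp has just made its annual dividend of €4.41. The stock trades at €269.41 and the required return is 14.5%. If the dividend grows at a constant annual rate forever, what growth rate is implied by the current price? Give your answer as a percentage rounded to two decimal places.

12.66%

P = D₀(1+g)/(r−g) ⇒ P(r−g) = D₀(1+g) ⇒ g(P+D₀) = P·r − D₀
g = (P·r − D₀)/(P + D₀) = (€269.41×0.145 − €4.41) / (€269.41 + €4.41) = 0.126559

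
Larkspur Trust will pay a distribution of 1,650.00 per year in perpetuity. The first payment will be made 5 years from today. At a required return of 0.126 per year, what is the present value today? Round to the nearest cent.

Value at end of year 4: C / r = 1,650.00 / 0.126 = 13,095.2381
Discount to today: PV = 13,095.2381 / (1 + 0.126)^4 = 13,095.2381 / 1.607510 = 8,146.29

8146.29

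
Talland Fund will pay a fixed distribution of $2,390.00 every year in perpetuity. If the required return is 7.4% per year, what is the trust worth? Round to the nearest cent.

$32297.30

Level perpetuity: PV = C / r = $2,390.00 / 0.074 = $32,297.30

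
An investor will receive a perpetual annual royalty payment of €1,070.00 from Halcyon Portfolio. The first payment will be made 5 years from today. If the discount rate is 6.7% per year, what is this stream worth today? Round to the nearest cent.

Value at end of year 4: C / r = €1,070.00 / 0.067 = €15,970.1493
Discount to today: PV = €15,970.1493 / (1 + 0.067)^4 = €15,970.1493 / 1.296157 = €12,321.15

€12321.15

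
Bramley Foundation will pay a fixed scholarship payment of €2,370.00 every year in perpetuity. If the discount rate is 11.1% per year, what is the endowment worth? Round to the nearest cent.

Level perpetuity: PV = C / r = €2,370.00 / 0.111 = €21,351.35

€21351.35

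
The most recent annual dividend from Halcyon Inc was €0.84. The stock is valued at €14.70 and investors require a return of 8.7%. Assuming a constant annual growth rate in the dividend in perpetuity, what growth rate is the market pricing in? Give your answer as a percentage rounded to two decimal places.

2.82%

P = D₀(1+g)/(r−g) ⇒ P(r−g) = D₀(1+g) ⇒ g(P+D₀) = P·r − D₀
g = (P·r − D₀)/(P + D₀) = (€14.70×0.087 − €0.84) / (€14.70 + €0.84) = 0.028243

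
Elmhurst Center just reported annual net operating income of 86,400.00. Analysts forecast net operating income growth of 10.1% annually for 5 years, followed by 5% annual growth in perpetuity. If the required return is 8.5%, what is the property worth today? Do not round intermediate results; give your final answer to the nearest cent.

3240326.99

D_1 = 95126.40000
D_2 = 104734.16640
D_3 = 115312.31721
D_4 = 126958.86124
D_5 = 139781.70623
Terminal value at year 5: TV = D_5×(1+g_2)/(r−g_2) = 146770.79154/0.035 = 4193451.18690
P_0 = D_1/(1+r)^1 + D_2/(1+r)^2 + D_3/(1+r)^3 + D_4/(1+r)^4 + D_5/(1+r)^5 + TV/(1+r)^5
    = 87674.10138 + 88966.99136 + 90278.94699 + 91610.24943 + 92961.18399 + 2788835.51963 = 3240326.99278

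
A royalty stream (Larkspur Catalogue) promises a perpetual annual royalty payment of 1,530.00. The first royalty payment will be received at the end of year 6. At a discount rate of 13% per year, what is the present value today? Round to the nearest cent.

6387.87

Value at end of year 5: C / r = 1,530.00 / 0.13 = 11,769.2308
Discount to today: PV = 11,769.2308 / (1 + 0.13)^5 = 11,769.2308 / 1.842435 = 6,387.87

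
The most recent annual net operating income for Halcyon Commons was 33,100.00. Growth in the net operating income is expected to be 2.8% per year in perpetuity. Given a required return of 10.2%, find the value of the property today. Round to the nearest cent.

D₁ = D₀ × (1 + g) = 33,100.00 × 1.028 = 34,026.8000
Growing perpetuity: P = D₁ / (r − g) = 34,026.8000 / (0.102 − 0.028) = 459,821.62

459821.62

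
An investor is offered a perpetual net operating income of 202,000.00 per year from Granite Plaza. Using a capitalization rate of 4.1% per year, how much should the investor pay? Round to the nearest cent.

4926829.27

Level perpetuity: PV = C / r = 202,000.00 / 0.041 = 4,926,829.27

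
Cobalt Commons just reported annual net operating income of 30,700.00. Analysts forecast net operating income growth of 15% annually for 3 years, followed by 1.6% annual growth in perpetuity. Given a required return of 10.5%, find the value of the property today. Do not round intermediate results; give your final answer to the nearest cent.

494854.08

D_1 = 35305.00000
D_2 = 40600.75000
D_3 = 46690.86250
Terminal value at year 3: TV = D_3×(1+g_2)/(r−g_2) = 47437.91630/0.089 = 533010.29551
P_0 = D_1/(1+r)^1 + D_2/(1+r)^2 + D_3/(1+r)^3 + TV/(1+r)^3
    = 31950.22624 + 33251.36668 + 34605.49473 + 395046.99607 = 494854.08373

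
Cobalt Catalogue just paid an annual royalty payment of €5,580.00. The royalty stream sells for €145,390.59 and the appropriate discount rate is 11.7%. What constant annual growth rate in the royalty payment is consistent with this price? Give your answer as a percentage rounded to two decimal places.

P = D₀(1+g)/(r−g) ⇒ P(r−g) = D₀(1+g) ⇒ g(P+D₀) = P·r − D₀
g = (P·r − D₀)/(P + D₀) = (€145,390.59×0.117 − €5,580.00) / (€145,390.59 + €5,580.00) = 0.075715

7.57%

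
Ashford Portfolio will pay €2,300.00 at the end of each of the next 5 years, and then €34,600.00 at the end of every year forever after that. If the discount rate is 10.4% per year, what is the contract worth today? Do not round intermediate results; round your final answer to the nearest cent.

€211490.89

PV of 5-year annuity: €2,300.00 × [1 − (1+0.104)^−5] / 0.104 = 8630.44116
Perpetuity value at year 5: €34,600.00 / 0.104 = 332692.30769
PV of perpetuity: 332692.30769 / (1+0.104)^5 = 202860.45373
Total PV = 8630.44116 + 202860.45373 = 211490.89489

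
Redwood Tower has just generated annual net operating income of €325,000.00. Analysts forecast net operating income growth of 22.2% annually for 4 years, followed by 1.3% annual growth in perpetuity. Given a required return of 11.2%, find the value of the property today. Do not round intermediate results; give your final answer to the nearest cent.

€6504693.17

D_1 = 397150.00000
D_2 = 485317.30000
D_3 = 593057.74060
D_4 = 724716.55901
Terminal value at year 4: TV = D_4×(1+g_2)/(r−g_2) = 734137.87428/0.099 = 7415534.08364
P_0 = D_1/(1+r)^1 + D_2/(1+r)^2 + D_3/(1+r)^3 + D_4/(1+r)^4 + TV/(1+r)^4
    = 357149.28058 + 392478.79574 + 431303.13705 + 473968.01571 + 4849793.93853 = 6504693.16760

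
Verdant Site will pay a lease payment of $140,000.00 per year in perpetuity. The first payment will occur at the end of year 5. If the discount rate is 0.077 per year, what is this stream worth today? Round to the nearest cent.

$1351370.70

Value at end of year 4: C / r = $140,000.00 / 0.077 = $1,818,181.8182
Discount to today: PV = $1,818,181.8182 / (1 + 0.077)^4 = $1,818,181.8182 / 1.345435 = $1,351,370.70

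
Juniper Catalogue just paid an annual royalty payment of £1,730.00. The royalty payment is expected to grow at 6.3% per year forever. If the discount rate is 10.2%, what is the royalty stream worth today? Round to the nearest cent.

£47153.59

D₁ = D₀ × (1 + g) = £1,730.00 × 1.063 = £1,838.9900
Growing perpetuity: P = D₁ / (r − g) = £1,838.9900 / (0.102 − 0.063) = £47,153.59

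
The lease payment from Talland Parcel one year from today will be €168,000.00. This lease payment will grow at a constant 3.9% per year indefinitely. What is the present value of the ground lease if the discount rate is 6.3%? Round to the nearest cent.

Growing perpetuity: P = D₁ / (r − g) = €168,000.0000 / (0.063 − 0.039) = €7,000,000.00

€7000000.00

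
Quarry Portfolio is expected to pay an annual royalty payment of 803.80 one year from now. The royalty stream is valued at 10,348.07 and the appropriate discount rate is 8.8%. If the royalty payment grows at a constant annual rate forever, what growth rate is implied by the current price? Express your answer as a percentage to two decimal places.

P = D₁/(r−g) ⇒ g = r − D₁/P = 0.088 − 803.80/10,348.07 = 0.010324

1.03%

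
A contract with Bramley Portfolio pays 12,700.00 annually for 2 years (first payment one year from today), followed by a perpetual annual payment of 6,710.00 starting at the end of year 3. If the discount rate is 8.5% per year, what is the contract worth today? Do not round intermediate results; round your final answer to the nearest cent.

89550.15

PV of 2-year annuity: 12,700.00 × [1 − (1+0.085)^−2] / 0.085 = 22493.15127
Perpetuity value at year 2: 6,710.00 / 0.085 = 78941.17647
PV of perpetuity: 78941.17647 / (1+0.085)^2 = 67056.99970
Total PV = 22493.15127 + 67056.99970 = 89550.15097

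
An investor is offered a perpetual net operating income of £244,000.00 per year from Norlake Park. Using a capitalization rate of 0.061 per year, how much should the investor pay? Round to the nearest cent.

£4000000.00

Level perpetuity: PV = C / r = £244,000.00 / 0.061 = £4,000,000.00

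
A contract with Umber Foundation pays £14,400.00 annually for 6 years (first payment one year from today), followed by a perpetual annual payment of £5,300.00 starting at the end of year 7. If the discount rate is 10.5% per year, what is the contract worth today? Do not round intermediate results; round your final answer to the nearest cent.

£89535.02

PV of 6-year annuity: £14,400.00 × [1 − (1+0.105)^−6] / 0.105 = 61807.38318
Perpetuity value at year 6: £5,300.00 / 0.105 = 50476.19048
PV of perpetuity: 50476.19048 / (1+0.105)^6 = 27727.63972
Total PV = 61807.38318 + 27727.63972 = 89535.02290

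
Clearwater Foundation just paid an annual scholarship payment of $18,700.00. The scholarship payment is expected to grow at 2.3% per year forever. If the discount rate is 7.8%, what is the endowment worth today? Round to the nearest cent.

$347820.00

D₁ = D₀ × (1 + g) = $18,700.00 × 1.023 = $19,130.1000
Growing perpetuity: P = D₁ / (r − g) = $19,130.1000 / (0.078 − 0.023) = $347,820.00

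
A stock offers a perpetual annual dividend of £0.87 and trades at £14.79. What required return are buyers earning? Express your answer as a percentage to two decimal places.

P = C/r ⇒ r = C/P = £0.87/£14.79 = 0.058824

5.88%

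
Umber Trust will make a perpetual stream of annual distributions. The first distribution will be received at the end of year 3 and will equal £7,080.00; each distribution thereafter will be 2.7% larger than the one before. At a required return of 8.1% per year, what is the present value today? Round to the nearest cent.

£112198.77

Value at end of year 2: C₁ / (r − g) = £7,080.00 / (0.081 − 0.027) = £131,111.1111
Discount to today: PV = £131,111.1111 / (1 + 0.081)^2 = £131,111.1111 / 1.168561 = £112,198.77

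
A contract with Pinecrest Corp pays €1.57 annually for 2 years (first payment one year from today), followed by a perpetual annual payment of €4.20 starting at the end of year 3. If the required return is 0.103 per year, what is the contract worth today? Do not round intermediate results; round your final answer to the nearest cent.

€36.23

PV of 2-year annuity: €1.57 × [1 − (1+0.103)^−2] / 0.103 = 2.71386
Perpetuity value at year 2: €4.20 / 0.103 = 40.77670
PV of perpetuity: 40.77670 / (1+0.103)^2 = 33.51668
Total PV = 2.71386 + 33.51668 = 36.23055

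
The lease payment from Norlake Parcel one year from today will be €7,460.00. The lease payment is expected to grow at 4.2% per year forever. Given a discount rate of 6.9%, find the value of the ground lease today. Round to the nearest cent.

€276296.30

Growing perpetuity: P = D₁ / (r − g) = €7,460.0000 / (0.069 − 0.042) = €276,296.30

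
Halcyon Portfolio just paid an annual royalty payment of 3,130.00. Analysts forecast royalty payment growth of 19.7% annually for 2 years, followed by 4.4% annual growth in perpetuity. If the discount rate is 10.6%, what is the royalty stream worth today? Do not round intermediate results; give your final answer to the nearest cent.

D_1 = 3746.61000
D_2 = 4484.69217
Terminal value at year 2: TV = D_2×(1+g_2)/(r−g_2) = 4682.01863/0.062 = 75516.42944
P_0 = D_1/(1+r)^1 + D_2/(1+r)^2 + TV/(1+r)^2
    = 3387.53165 + 3666.25260 + 61734.96320 = 68788.74745

68788.75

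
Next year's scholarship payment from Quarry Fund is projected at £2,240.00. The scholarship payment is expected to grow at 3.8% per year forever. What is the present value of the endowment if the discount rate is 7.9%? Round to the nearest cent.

£54634.15

Growing perpetuity: P = D₁ / (r − g) = £2,240.0000 / (0.079 − 0.038) = £54,634.15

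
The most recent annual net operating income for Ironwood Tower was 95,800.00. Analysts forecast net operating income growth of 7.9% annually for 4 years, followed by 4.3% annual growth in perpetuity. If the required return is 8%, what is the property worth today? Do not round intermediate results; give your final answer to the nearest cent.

3072850.05

D_1 = 103368.20000
D_2 = 111534.28780
D_3 = 120345.49654
D_4 = 129852.79076
Terminal value at year 4: TV = D_4×(1+g_2)/(r−g_2) = 135436.46077/0.037 = 3660444.88555
P_0 = D_1/(1+r)^1 + D_2/(1+r)^2 + D_3/(1+r)^3 + D_4/(1+r)^4 + TV/(1+r)^4
    = 95711.29630 + 95622.67473 + 95534.13521 + 95445.67768 + 2690536.26540 = 3072850.04931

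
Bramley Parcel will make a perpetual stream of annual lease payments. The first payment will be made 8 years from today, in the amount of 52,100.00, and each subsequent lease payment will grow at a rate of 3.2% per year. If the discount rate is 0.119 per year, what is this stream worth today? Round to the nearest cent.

272588.71

Value at end of year 7: C₁ / (r − g) = 52,100.00 / (0.119 − 0.032) = 598,850.5747
Discount to today: PV = 598,850.5747 / (1 + 0.119)^7 = 598,850.5747 / 2.196902 = 272,588.71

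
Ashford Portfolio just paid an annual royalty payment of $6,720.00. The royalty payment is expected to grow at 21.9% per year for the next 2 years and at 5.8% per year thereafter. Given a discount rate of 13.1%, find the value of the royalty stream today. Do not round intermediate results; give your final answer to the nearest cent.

$128188.78

D_1 = 8191.68000
D_2 = 9985.65792
Terminal value at year 2: TV = D_2×(1+g_2)/(r−g_2) = 10564.82608/0.073 = 144723.64492
P_0 = D_1/(1+r)^1 + D_2/(1+r)^2 + TV/(1+r)^2
    = 7242.86472 + 7806.41211 + 113139.50701 = 128188.78384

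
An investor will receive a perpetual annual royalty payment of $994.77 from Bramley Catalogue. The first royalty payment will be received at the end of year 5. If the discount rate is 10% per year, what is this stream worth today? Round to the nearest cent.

Value at end of year 4: C / r = $994.77 / 0.1 = $9,947.7000
Discount to today: PV = $9,947.7000 / (1 + 0.1)^4 = $9,947.7000 / 1.464100 = $6,794.41

$6794.41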